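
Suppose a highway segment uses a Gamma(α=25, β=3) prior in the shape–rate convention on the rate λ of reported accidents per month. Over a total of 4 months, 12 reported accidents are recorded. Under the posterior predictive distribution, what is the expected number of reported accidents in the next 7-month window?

Total count 12 over total exposure 4 months.
Gamma(α, β) with Poisson data over total exposure Σt gives posterior Gamma(α+Σx, β+Σt) = Gamma(37, 7).
Predictive mean over a 7-month window = T·E[λ|data] = 7·37/7 = 37.

37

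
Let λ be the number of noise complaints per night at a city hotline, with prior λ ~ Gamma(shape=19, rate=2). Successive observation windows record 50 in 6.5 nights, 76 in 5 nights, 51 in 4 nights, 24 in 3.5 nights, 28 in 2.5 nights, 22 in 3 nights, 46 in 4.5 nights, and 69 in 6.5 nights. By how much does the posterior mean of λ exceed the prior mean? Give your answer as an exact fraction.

23/30

Total count: 50 + 76 + 51 + 24 + 28 + 22 + 46 + 69 = 366.
Total exposure: 6.5 + 5 + 4 + 3.5 + 2.5 + 3 + 4.5 + 6.5 = 35.5 nights.
Gamma(α, β) with Poisson data over total exposure Σt gives posterior Gamma(α+Σx, β+Σt) = Gamma(385, 75/2).
Posterior mean = 385/(75/2) = 154/15; prior mean = 19/2 = 19/2. Difference = 154/15 − 19/2 = 23/30.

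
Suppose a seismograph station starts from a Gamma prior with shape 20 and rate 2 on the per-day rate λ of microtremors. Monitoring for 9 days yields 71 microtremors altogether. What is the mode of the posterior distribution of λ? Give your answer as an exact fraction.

Total count 71 over total exposure 9 days.
By Gamma–Poisson conjugacy, the posterior is Gamma(α + Σx, β + Σt) = Gamma(20 + 71, 2 + 9) = Gamma(91, 11).
Posterior mode = (α'−1)/β' = 90/11.

90/11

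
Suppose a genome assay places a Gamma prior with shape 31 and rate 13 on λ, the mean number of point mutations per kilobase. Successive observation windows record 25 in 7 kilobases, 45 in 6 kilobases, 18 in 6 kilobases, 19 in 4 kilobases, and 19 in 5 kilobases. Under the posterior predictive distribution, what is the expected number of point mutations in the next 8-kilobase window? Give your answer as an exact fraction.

Total count: 25 + 45 + 18 + 19 + 19 = 126.
Total exposure: 7 + 6 + 6 + 4 + 5 = 28 kilobases.
Posterior: α' = 31 + 126 = 157, β' = 13 + 28 = 41.
Predictive mean over an 8-kilobase window = T·E[λ|data] = 8·157/41 = 1256/41.

1256/41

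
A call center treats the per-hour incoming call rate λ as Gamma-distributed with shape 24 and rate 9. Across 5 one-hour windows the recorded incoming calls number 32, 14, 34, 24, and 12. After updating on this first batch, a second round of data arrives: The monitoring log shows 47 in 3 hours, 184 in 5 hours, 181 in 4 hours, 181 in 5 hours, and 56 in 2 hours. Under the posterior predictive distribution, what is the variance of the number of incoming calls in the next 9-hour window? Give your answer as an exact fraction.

Total count: 32 + 14 + 34 + 24 + 12 = 116.
Total exposure: 5 hours.
After the first batch: Gamma(24 + 116, 9 + 5) = Gamma(140, 14).
Total count: 47 + 184 + 181 + 181 + 56 = 649.
Total exposure: 3 + 5 + 4 + 5 + 2 = 19 hours.
After the second batch: Gamma(140 + 649, 14 + 19) = Gamma(789, 33).
The posterior predictive for a window of length T is Negative Binomial with variance T·α'·(β'+T)/β'² = 9·789·42/1089 = 33138/121.

33138/121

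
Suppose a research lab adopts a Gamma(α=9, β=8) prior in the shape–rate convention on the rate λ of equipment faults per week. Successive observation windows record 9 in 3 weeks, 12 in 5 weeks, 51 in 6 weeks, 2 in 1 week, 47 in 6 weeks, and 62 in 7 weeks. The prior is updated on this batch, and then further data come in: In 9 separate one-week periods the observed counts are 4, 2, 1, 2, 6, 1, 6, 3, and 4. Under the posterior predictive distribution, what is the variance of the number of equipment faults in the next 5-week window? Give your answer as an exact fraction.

2210/81

Total count: 9 + 12 + 51 + 2 + 47 + 62 = 183.
Total exposure: 3 + 5 + 6 + 1 + 6 + 7 = 28 weeks.
After the first batch: Gamma(9 + 183, 8 + 28) = Gamma(192, 36).
Total count: 4 + 2 + 1 + 2 + 6 + 1 + 6 + 3 + 4 = 29.
Total exposure: 9 weeks.
After the second batch: Gamma(192 + 29, 36 + 9) = Gamma(221, 45).
The posterior predictive for a window of length T is Negative Binomial with variance T·α'·(β'+T)/β'² = 5·221·50/2025 = 2210/81.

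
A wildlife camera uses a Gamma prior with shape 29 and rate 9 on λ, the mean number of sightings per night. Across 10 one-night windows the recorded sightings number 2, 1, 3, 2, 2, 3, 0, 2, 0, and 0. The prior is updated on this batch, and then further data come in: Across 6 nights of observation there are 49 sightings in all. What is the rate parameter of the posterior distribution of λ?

25

Total count: 2 + 1 + 3 + 2 + 2 + 3 + 0 + 2 + 0 + 0 = 15.
Total exposure: 10 nights.
After the first batch: Gamma(29 + 15, 9 + 10) = Gamma(44, 19).
Total count 49 over total exposure 6 nights.
After the second batch: Gamma(44 + 49, 19 + 6) = Gamma(93, 25).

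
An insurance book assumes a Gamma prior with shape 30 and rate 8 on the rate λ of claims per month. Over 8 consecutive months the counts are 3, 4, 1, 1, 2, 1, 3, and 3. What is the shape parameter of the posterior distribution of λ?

Total count: 3 + 4 + 1 + 1 + 2 + 1 + 3 + 3 = 18.
Total exposure: 8 months.
By Gamma–Poisson conjugacy, the posterior is Gamma(α + Σx, β + Σt) = Gamma(30 + 18, 8 + 8) = Gamma(48, 16).

48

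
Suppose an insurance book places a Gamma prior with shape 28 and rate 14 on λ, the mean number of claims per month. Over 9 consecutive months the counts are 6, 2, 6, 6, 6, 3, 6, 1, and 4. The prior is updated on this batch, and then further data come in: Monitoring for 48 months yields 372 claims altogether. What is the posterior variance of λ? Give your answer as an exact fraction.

440/5041

Total count: 6 + 2 + 6 + 6 + 6 + 3 + 6 + 1 + 4 = 40.
Total exposure: 9 months.
After the first batch: Gamma(28 + 40, 14 + 9) = Gamma(68, 23).
Total count 372 over total exposure 48 months.
After the second batch: Gamma(68 + 372, 23 + 48) = Gamma(440, 71).
Posterior variance = α'/β'² = 440/5041.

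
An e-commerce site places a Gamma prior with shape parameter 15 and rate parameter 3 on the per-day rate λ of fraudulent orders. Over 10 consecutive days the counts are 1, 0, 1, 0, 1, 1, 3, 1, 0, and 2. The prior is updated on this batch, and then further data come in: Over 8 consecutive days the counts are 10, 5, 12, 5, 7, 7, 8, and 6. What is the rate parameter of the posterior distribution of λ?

21

Total count: 1 + 0 + 1 + 0 + 1 + 1 + 3 + 1 + 0 + 2 = 10.
Total exposure: 10 days.
After the first batch: Gamma(15 + 10, 3 + 10) = Gamma(25, 13).
Total count: 10 + 5 + 12 + 5 + 7 + 7 + 8 + 6 = 60.
Total exposure: 8 days.
After the second batch: Gamma(25 + 60, 13 + 8) = Gamma(85, 21).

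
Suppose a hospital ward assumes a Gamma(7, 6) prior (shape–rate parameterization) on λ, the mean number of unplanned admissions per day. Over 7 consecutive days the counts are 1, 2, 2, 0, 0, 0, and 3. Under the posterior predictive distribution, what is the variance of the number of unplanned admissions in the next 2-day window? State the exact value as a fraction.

450/169

Total count: 1 + 2 + 2 + 0 + 0 + 0 + 3 = 8.
Total exposure: 7 days.
The Gamma prior is conjugate for the Poisson rate, so λ | data ~ Gamma(7+8, 6+7) = Gamma(15, 13).
The posterior predictive for a window of length T is Negative Binomial with variance T·α'·(β'+T)/β'² = 2·15·15/169 = 450/169.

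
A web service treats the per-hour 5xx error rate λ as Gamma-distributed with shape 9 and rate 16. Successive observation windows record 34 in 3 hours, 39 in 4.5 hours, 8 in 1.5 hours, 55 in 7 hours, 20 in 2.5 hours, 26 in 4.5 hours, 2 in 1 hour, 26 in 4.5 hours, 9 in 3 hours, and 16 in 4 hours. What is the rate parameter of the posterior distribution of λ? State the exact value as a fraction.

Total count: 34 + 39 + 8 + 55 + 20 + 26 + 2 + 26 + 9 + 16 = 235.
Total exposure: 3 + 4.5 + 1.5 + 7 + 2.5 + 4.5 + 1 + 4.5 + 3 + 4 = 35.5 hours.
The Gamma prior is conjugate for the Poisson rate, so λ | data ~ Gamma(9+235, 16+35.5) = Gamma(244, 103/2).

103/2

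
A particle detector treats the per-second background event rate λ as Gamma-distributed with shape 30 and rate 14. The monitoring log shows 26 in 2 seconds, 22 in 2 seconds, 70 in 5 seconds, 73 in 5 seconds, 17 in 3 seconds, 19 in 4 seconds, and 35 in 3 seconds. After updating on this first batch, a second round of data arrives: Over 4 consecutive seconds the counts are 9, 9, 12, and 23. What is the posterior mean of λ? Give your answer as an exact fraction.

Total count: 26 + 22 + 70 + 73 + 17 + 19 + 35 = 262.
Total exposure: 2 + 2 + 5 + 5 + 3 + 4 + 3 = 24 seconds.
After the first batch: Gamma(30 + 262, 14 + 24) = Gamma(292, 38).
Total count: 9 + 9 + 12 + 23 = 53.
Total exposure: 4 seconds.
After the second batch: Gamma(292 + 53, 38 + 4) = Gamma(345, 42).
Posterior mean = α'/β' = 345/42 = 115/14.

115/14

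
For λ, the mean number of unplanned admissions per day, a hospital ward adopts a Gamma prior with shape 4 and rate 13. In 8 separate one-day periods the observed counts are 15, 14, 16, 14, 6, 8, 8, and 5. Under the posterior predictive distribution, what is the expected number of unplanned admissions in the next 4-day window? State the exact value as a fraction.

120/7

Total count: 15 + 14 + 16 + 14 + 6 + 8 + 8 + 5 = 86.
Total exposure: 8 days.
The Gamma prior is conjugate for the Poisson rate, so λ | data ~ Gamma(4+86, 13+8) = Gamma(90, 21).
Predictive mean over a 4-day window = T·E[λ|data] = 4·90/21 = 120/7.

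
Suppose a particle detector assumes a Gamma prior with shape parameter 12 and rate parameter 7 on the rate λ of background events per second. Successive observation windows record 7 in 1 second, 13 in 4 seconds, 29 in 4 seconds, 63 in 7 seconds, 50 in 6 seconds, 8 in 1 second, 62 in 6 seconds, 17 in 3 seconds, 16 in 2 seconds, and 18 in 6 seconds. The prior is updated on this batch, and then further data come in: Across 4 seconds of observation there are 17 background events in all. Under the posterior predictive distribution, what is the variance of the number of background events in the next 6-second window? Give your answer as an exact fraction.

Total count: 7 + 13 + 29 + 63 + 50 + 8 + 62 + 17 + 16 + 18 = 283.
Total exposure: 1 + 4 + 4 + 7 + 6 + 1 + 6 + 3 + 2 + 6 = 40 seconds.
After the first batch: Gamma(12 + 283, 7 + 40) = Gamma(295, 47).
Total count 17 over total exposure 4 seconds.
After the second batch: Gamma(295 + 17, 47 + 4) = Gamma(312, 51).
The posterior predictive for a window of length T is Negative Binomial with variance T·α'·(β'+T)/β'² = 6·312·57/2601 = 11856/289.

11856/289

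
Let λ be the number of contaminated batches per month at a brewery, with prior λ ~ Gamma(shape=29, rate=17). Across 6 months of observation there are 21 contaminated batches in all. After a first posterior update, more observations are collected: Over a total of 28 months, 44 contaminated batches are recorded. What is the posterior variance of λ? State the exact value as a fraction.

94/2601

Total count 21 over total exposure 6 months.
After the first batch: Gamma(29 + 21, 17 + 6) = Gamma(50, 23).
Total count 44 over total exposure 28 months.
After the second batch: Gamma(50 + 44, 23 + 28) = Gamma(94, 51).
Posterior variance = α'/β'² = 94/2601.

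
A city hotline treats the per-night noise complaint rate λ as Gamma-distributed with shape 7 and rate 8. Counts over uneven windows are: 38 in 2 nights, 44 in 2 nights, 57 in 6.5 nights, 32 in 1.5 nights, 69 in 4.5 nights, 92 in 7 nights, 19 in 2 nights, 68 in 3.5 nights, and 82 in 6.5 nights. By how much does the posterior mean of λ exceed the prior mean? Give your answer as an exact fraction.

7519/696

Total count: 38 + 44 + 57 + 32 + 69 + 92 + 19 + 68 + 82 = 501.
Total exposure: 2 + 2 + 6.5 + 1.5 + 4.5 + 7 + 2 + 3.5 + 6.5 = 35.5 nights.
Conjugate update: add total count to the shape and total exposure to the rate, giving Gamma(508, 87/2).
Posterior mean = 508/(87/2) = 1016/87; prior mean = 7/8 = 7/8. Difference = 1016/87 − 7/8 = 7519/696.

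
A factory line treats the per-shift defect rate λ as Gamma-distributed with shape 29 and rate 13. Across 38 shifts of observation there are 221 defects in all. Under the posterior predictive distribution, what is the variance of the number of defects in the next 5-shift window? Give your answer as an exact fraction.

Total count 221 over total exposure 38 shifts.
The Gamma prior is conjugate for the Poisson rate, so λ | data ~ Gamma(29+221, 13+38) = Gamma(250, 51).
The posterior predictive for a window of length T is Negative Binomial with variance T·α'·(β'+T)/β'² = 5·250·56/2601 = 70000/2601.

70000/2601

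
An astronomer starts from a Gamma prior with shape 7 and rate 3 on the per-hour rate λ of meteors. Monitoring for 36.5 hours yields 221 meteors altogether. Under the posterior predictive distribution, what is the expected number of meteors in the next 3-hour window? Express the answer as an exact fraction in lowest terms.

1368/79

Total count 221 over total exposure 36.5 hours.
Posterior: α' = 7 + 221 = 228, β' = 3 + 36.5 = 79/2.
Predictive mean over a 3-hour window = T·E[λ|data] = 3·228/(79/2) = 1368/79.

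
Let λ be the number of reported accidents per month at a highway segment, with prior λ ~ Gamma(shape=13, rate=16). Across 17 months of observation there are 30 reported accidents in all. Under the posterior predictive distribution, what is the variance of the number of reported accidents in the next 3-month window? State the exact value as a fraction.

Total count 30 over total exposure 17 months.
Conjugate update: add total count to the shape and total exposure to the rate, giving Gamma(43, 33).
The posterior predictive for a window of length T is Negative Binomial with variance T·α'·(β'+T)/β'² = 3·43·36/1089 = 516/121.

516/121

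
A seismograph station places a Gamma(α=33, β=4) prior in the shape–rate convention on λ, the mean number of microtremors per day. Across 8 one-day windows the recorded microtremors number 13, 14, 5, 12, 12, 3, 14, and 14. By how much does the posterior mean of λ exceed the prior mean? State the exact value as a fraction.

Total count: 13 + 14 + 5 + 12 + 12 + 3 + 14 + 14 = 87.
Total exposure: 8 days.
Posterior: α' = 33 + 87 = 120, β' = 4 + 8 = 12.
Posterior mean = 120/12 = 10; prior mean = 33/4 = 33/4. Difference = 10 − 33/4 = 7/4.

7/4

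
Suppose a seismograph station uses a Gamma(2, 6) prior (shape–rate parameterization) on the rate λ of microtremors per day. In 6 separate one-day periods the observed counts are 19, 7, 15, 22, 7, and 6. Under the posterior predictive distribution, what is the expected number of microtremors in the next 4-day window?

26

Total count: 19 + 7 + 15 + 22 + 7 + 6 = 76.
Total exposure: 6 days.
Posterior: α' = 2 + 76 = 78, β' = 6 + 6 = 12.
Predictive mean over a 4-day window = T·E[λ|data] = 4·78/12 = 26.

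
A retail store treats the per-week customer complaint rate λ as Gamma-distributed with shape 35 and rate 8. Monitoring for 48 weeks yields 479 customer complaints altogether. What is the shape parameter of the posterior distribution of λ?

514

Total count 479 over total exposure 48 weeks.
Posterior: α' = 35 + 479 = 514, β' = 8 + 48 = 56.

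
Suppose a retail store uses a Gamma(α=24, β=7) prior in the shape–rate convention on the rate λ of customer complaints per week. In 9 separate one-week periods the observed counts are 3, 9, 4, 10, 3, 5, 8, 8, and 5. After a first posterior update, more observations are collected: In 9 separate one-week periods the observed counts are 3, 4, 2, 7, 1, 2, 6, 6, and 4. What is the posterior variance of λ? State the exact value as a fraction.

Total count: 3 + 9 + 4 + 10 + 3 + 5 + 8 + 8 + 5 = 55.
Total exposure: 9 weeks.
After the first batch: Gamma(24 + 55, 7 + 9) = Gamma(79, 16).
Total count: 3 + 4 + 2 + 7 + 1 + 2 + 6 + 6 + 4 = 35.
Total exposure: 9 weeks.
After the second batch: Gamma(79 + 35, 16 + 9) = Gamma(114, 25).
Posterior variance = α'/β'² = 114/625.

114/625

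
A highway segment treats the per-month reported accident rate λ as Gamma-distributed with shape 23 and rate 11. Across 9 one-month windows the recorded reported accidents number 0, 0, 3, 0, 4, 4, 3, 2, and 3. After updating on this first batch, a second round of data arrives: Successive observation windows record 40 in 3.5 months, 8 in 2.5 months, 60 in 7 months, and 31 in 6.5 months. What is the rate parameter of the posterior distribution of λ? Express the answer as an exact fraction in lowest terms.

79/2

Total count: 0 + 0 + 3 + 0 + 4 + 4 + 3 + 2 + 3 = 19.
Total exposure: 9 months.
After the first batch: Gamma(23 + 19, 11 + 9) = Gamma(42, 20).
Total count: 40 + 8 + 60 + 31 = 139.
Total exposure: 3.5 + 2.5 + 7 + 6.5 = 19.5 months.
After the second batch: Gamma(42 + 139, 20 + 19.5) = Gamma(181, 79/2).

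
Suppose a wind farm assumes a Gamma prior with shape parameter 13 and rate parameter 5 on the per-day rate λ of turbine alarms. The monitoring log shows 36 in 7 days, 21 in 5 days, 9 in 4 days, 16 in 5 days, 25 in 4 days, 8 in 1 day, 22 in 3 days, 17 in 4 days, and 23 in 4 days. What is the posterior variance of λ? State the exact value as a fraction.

Total count: 36 + 21 + 9 + 16 + 25 + 8 + 22 + 17 + 23 = 177.
Total exposure: 7 + 5 + 4 + 5 + 4 + 1 + 3 + 4 + 4 = 37 days.
By Gamma–Poisson conjugacy, the posterior is Gamma(α + Σx, β + Σt) = Gamma(13 + 177, 5 + 37) = Gamma(190, 42).
Posterior variance = α'/β'² = 190/1764 = 95/882.

95/882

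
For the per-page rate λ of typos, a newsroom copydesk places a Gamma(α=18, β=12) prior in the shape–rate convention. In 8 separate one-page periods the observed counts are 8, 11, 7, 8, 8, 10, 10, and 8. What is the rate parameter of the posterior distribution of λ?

20

Total count: 8 + 11 + 7 + 8 + 8 + 10 + 10 + 8 = 70.
Total exposure: 8 pages.
Posterior: α' = 18 + 70 = 88, β' = 12 + 8 = 20.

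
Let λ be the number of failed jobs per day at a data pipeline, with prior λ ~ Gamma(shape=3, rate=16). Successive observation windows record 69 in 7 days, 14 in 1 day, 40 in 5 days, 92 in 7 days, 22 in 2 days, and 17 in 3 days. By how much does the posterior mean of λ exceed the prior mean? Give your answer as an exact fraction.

3989/656

Total count: 69 + 14 + 40 + 92 + 22 + 17 = 254.
Total exposure: 7 + 1 + 5 + 7 + 2 + 3 = 25 days.
Posterior: α' = 3 + 254 = 257, β' = 16 + 25 = 41.
Posterior mean = 257/41 = 257/41; prior mean = 3/16 = 3/16. Difference = 257/41 − 3/16 = 3989/656.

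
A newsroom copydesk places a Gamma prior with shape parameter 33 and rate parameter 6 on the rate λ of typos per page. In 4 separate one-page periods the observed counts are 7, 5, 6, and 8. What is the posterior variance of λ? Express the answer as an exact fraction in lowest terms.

Total count: 7 + 5 + 6 + 8 = 26.
Total exposure: 4 pages.
Conjugate update: add total count to the shape and total exposure to the rate, giving Gamma(59, 10).
Posterior variance = α'/β'² = 59/100.

59/100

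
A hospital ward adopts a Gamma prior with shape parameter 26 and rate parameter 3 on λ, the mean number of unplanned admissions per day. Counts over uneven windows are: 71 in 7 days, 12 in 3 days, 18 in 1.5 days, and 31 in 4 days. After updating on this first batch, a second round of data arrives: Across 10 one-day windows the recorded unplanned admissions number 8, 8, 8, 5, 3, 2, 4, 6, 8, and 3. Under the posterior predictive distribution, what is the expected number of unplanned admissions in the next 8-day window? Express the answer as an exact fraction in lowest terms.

Total count: 71 + 12 + 18 + 31 = 132.
Total exposure: 7 + 3 + 1.5 + 4 = 15.5 days.
After the first batch: Gamma(26 + 132, 3 + 15.5) = Gamma(158, 37/2).
Total count: 8 + 8 + 8 + 5 + 3 + 2 + 4 + 6 + 8 + 3 = 55.
Total exposure: 10 days.
After the second batch: Gamma(158 + 55, 37/2 + 10) = Gamma(213, 57/2).
Predictive mean over an 8-day window = T·E[λ|data] = 8·213/(57/2) = 1136/19.

1136/19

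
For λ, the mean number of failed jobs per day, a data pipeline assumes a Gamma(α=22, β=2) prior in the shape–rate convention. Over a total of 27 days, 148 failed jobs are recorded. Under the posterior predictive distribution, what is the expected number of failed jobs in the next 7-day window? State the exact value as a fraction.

Total count 148 over total exposure 27 days.
Posterior: α' = 22 + 148 = 170, β' = 2 + 27 = 29.
Predictive mean over a 7-day window = T·E[λ|data] = 7·170/29 = 1190/29.

1190/29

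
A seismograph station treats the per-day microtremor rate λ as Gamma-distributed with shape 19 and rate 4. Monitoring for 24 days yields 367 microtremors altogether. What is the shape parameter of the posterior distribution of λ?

386

Total count 367 over total exposure 24 days.
Posterior: α' = 19 + 367 = 386, β' = 4 + 24 = 28.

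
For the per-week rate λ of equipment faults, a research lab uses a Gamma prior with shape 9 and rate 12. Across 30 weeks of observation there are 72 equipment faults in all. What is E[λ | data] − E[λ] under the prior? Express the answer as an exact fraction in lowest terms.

Total count 72 over total exposure 30 weeks.
The Gamma prior is conjugate for the Poisson rate, so λ | data ~ Gamma(9+72, 12+30) = Gamma(81, 42).
Posterior mean = 81/42 = 27/14; prior mean = 9/12 = 3/4. Difference = 27/14 − 3/4 = 33/28.

33/28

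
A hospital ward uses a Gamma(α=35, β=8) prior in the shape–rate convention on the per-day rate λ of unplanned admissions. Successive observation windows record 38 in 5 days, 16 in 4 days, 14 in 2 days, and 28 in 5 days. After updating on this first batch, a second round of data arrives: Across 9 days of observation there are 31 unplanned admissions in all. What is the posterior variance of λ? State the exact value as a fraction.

18/121

Total count: 38 + 16 + 14 + 28 = 96.
Total exposure: 5 + 4 + 2 + 5 = 16 days.
After the first batch: Gamma(35 + 96, 8 + 16) = Gamma(131, 24).
Total count 31 over total exposure 9 days.
After the second batch: Gamma(131 + 31, 24 + 9) = Gamma(162, 33).
Posterior variance = α'/β'² = 162/1089 = 18/121.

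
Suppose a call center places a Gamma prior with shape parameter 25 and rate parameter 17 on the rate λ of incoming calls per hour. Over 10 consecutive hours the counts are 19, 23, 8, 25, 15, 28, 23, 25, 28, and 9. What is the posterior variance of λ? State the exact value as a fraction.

Total count: 19 + 23 + 8 + 25 + 15 + 28 + 23 + 25 + 28 + 9 = 203.
Total exposure: 10 hours.
Gamma(α, β) with Poisson data over total exposure Σt gives posterior Gamma(α+Σx, β+Σt) = Gamma(228, 27).
Posterior variance = α'/β'² = 228/729 = 76/243.

76/243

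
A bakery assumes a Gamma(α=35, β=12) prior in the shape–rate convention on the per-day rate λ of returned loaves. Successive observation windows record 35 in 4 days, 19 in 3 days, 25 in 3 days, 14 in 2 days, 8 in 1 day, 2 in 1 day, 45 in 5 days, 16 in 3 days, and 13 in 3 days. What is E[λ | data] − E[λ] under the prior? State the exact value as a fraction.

Total count: 35 + 19 + 25 + 14 + 8 + 2 + 45 + 16 + 13 = 177.
Total exposure: 4 + 3 + 3 + 2 + 1 + 1 + 5 + 3 + 3 = 25 days.
Conjugate update: add total count to the shape and total exposure to the rate, giving Gamma(212, 37).
Posterior mean = 212/37 = 212/37; prior mean = 35/12 = 35/12. Difference = 212/37 − 35/12 = 1249/444.

1249/444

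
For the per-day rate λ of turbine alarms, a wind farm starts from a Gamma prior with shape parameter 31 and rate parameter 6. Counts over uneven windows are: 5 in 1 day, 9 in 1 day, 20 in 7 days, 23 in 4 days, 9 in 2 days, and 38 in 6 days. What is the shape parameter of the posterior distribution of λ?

Total count: 5 + 9 + 20 + 23 + 9 + 38 = 104.
Total exposure: 1 + 1 + 7 + 4 + 2 + 6 = 21 days.
The Gamma prior is conjugate for the Poisson rate, so λ | data ~ Gamma(31+104, 6+21) = Gamma(135, 27).

135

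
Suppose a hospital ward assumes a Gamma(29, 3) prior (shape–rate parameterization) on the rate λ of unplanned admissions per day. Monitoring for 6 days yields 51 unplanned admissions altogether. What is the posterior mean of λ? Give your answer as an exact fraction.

Total count 51 over total exposure 6 days.
Gamma(α, β) with Poisson data over total exposure Σt gives posterior Gamma(α+Σx, β+Σt) = Gamma(80, 9).
Posterior mean = α'/β' = 80/9.

80/9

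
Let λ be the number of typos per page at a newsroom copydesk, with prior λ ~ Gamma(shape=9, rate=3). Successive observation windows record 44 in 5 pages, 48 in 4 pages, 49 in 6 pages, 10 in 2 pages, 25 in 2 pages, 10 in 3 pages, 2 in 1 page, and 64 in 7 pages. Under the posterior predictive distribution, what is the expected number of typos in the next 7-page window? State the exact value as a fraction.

Total count: 44 + 48 + 49 + 10 + 25 + 10 + 2 + 64 = 252.
Total exposure: 5 + 4 + 6 + 2 + 2 + 3 + 1 + 7 = 30 pages.
The Gamma prior is conjugate for the Poisson rate, so λ | data ~ Gamma(9+252, 3+30) = Gamma(261, 33).
Predictive mean over a 7-page window = T·E[λ|data] = 7·261/33 = 609/11.

609/11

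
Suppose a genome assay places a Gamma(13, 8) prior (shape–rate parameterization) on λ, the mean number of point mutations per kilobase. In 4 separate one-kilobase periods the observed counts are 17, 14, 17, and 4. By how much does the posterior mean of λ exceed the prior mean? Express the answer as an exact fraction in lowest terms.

Total count: 17 + 14 + 17 + 4 = 52.
Total exposure: 4 kilobases.
Gamma(α, β) with Poisson data over total exposure Σt gives posterior Gamma(α+Σx, β+Σt) = Gamma(65, 12).
Posterior mean = 65/12 = 65/12; prior mean = 13/8 = 13/8. Difference = 65/12 − 13/8 = 91/24.

91/24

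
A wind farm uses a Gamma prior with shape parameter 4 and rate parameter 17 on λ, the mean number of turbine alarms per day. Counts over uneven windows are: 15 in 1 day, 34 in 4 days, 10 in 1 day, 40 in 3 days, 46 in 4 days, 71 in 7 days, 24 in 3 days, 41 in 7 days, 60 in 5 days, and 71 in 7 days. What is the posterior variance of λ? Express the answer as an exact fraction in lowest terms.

Total count: 15 + 34 + 10 + 40 + 46 + 71 + 24 + 41 + 60 + 71 = 412.
Total exposure: 1 + 4 + 1 + 3 + 4 + 7 + 3 + 7 + 5 + 7 = 42 days.
Conjugate update: add total count to the shape and total exposure to the rate, giving Gamma(416, 59).
Posterior variance = α'/β'² = 416/3481.

416/3481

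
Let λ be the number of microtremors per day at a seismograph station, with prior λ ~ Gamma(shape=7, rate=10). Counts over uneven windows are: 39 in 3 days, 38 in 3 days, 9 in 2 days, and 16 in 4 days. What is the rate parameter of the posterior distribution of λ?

Total count: 39 + 38 + 9 + 16 = 102.
Total exposure: 3 + 3 + 2 + 4 = 12 days.
The Gamma prior is conjugate for the Poisson rate, so λ | data ~ Gamma(7+102, 10+12) = Gamma(109, 22).

22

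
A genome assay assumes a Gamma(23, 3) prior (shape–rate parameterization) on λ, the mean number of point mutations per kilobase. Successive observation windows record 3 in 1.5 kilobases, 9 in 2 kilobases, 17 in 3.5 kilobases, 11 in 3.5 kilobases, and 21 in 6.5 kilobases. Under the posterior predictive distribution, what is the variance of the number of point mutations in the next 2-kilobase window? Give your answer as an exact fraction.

Total count: 3 + 9 + 17 + 11 + 21 = 61.
Total exposure: 1.5 + 2 + 3.5 + 3.5 + 6.5 = 17 kilobases.
The Gamma prior is conjugate for the Poisson rate, so λ | data ~ Gamma(23+61, 3+17) = Gamma(84, 20).
The posterior predictive for a window of length T is Negative Binomial with variance T·α'·(β'+T)/β'² = 2·84·22/400 = 231/25.

231/25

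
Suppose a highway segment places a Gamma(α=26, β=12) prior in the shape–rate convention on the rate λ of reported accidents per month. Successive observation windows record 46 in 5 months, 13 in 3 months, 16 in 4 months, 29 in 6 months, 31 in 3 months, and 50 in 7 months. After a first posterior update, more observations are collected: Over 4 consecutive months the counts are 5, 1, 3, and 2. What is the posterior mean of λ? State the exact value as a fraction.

Total count: 46 + 13 + 16 + 29 + 31 + 50 = 185.
Total exposure: 5 + 3 + 4 + 6 + 3 + 7 = 28 months.
After the first batch: Gamma(26 + 185, 12 + 28) = Gamma(211, 40).
Total count: 5 + 1 + 3 + 2 = 11.
Total exposure: 4 months.
After the second batch: Gamma(211 + 11, 40 + 4) = Gamma(222, 44).
Posterior mean = α'/β' = 222/44 = 111/22.

111/22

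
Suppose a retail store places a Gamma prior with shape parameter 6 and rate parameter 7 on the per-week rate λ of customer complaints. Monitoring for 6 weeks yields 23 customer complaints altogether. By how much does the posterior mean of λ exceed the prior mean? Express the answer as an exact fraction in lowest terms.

125/91

Total count 23 over total exposure 6 weeks.
Conjugate update: add total count to the shape and total exposure to the rate, giving Gamma(29, 13).
Posterior mean = 29/13 = 29/13; prior mean = 6/7 = 6/7. Difference = 29/13 − 6/7 = 125/91.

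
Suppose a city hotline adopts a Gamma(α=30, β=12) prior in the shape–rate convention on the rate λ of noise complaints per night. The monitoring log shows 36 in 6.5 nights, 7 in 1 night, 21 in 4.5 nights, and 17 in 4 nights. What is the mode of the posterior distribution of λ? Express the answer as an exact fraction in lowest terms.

Total count: 36 + 7 + 21 + 17 = 81.
Total exposure: 6.5 + 1 + 4.5 + 4 = 16 nights.
Gamma(α, β) with Poisson data over total exposure Σt gives posterior Gamma(α+Σx, β+Σt) = Gamma(111, 28).
Posterior mode = (α'−1)/β' = 110/28 = 55/14.

55/14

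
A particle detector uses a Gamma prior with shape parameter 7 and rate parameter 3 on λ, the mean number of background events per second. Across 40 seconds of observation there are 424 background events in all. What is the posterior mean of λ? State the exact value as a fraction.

431/43

Total count 424 over total exposure 40 seconds.
The Gamma prior is conjugate for the Poisson rate, so λ | data ~ Gamma(7+424, 3+40) = Gamma(431, 43).
Posterior mean = α'/β' = 431/43.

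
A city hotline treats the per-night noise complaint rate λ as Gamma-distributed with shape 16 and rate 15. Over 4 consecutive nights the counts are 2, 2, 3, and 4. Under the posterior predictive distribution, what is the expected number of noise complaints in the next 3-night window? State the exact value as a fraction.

Total count: 2 + 2 + 3 + 4 = 11.
Total exposure: 4 nights.
Conjugate update: add total count to the shape and total exposure to the rate, giving Gamma(27, 19).
Predictive mean over a 3-night window = T·E[λ|data] = 3·27/19 = 81/19.

81/19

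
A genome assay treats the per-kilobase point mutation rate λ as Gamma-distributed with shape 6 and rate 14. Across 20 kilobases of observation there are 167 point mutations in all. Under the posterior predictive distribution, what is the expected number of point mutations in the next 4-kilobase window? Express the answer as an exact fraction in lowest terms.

346/17

Total count 167 over total exposure 20 kilobases.
The Gamma prior is conjugate for the Poisson rate, so λ | data ~ Gamma(6+167, 14+20) = Gamma(173, 34).
Predictive mean over a 4-kilobase window = T·E[λ|data] = 4·173/34 = 346/17.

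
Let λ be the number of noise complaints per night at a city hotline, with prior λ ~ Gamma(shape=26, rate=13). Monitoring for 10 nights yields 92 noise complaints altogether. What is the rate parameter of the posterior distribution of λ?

23

Total count 92 over total exposure 10 nights.
By Gamma–Poisson conjugacy, the posterior is Gamma(α + Σx, β + Σt) = Gamma(26 + 92, 13 + 10) = Gamma(118, 23).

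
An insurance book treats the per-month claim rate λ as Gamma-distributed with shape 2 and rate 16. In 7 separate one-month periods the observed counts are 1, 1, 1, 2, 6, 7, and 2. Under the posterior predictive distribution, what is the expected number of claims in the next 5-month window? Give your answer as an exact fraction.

110/23

Total count: 1 + 1 + 1 + 2 + 6 + 7 + 2 = 20.
Total exposure: 7 months.
Gamma(α, β) with Poisson data over total exposure Σt gives posterior Gamma(α+Σx, β+Σt) = Gamma(22, 23).
Predictive mean over a 5-month window = T·E[λ|data] = 5·22/23 = 110/23.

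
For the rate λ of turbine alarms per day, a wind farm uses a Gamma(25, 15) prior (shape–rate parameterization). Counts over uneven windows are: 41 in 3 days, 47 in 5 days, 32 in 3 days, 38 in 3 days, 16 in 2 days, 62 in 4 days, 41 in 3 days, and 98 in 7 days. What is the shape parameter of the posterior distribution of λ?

Total count: 41 + 47 + 32 + 38 + 16 + 62 + 41 + 98 = 375.
Total exposure: 3 + 5 + 3 + 3 + 2 + 4 + 3 + 7 = 30 days.
Gamma(α, β) with Poisson data over total exposure Σt gives posterior Gamma(α+Σx, β+Σt) = Gamma(400, 45).

400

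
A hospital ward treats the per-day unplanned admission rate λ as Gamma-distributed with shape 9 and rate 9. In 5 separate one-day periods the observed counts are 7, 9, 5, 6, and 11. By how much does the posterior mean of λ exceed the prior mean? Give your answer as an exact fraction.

Total count: 7 + 9 + 5 + 6 + 11 = 38.
Total exposure: 5 days.
Conjugate update: add total count to the shape and total exposure to the rate, giving Gamma(47, 14).
Posterior mean = 47/14 = 47/14; prior mean = 9/9 = 1. Difference = 47/14 − 1 = 33/14.

33/14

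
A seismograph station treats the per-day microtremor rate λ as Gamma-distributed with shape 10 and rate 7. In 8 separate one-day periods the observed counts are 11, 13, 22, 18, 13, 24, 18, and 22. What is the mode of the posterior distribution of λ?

Total count: 11 + 13 + 22 + 18 + 13 + 24 + 18 + 22 = 141.
Total exposure: 8 days.
Gamma(α, β) with Poisson data over total exposure Σt gives posterior Gamma(α+Σx, β+Σt) = Gamma(151, 15).
Posterior mode = (α'−1)/β' = 150/15 = 10.

10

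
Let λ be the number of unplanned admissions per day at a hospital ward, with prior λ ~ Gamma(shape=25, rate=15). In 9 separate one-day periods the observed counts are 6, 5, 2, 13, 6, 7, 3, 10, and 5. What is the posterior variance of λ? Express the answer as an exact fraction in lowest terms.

41/288

Total count: 6 + 5 + 2 + 13 + 6 + 7 + 3 + 10 + 5 = 57.
Total exposure: 9 days.
The Gamma prior is conjugate for the Poisson rate, so λ | data ~ Gamma(25+57, 15+9) = Gamma(82, 24).
Posterior variance = α'/β'² = 82/576 = 41/288.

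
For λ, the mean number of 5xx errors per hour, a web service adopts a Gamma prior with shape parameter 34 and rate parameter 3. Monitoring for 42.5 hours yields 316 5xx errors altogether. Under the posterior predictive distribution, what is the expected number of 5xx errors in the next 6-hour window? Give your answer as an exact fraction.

Total count 316 over total exposure 42.5 hours.
By Gamma–Poisson conjugacy, the posterior is Gamma(α + Σx, β + Σt) = Gamma(34 + 316, 3 + 42.5) = Gamma(350, 91/2).
Predictive mean over a 6-hour window = T·E[λ|data] = 6·350/(91/2) = 600/13.

600/13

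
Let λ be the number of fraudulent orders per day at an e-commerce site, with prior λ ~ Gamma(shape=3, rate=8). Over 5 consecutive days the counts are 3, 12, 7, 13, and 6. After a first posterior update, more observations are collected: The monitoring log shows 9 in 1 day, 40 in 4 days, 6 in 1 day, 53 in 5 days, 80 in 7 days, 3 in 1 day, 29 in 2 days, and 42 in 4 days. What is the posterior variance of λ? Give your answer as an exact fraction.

153/722

Total count: 3 + 12 + 7 + 13 + 6 = 41.
Total exposure: 5 days.
After the first batch: Gamma(3 + 41, 8 + 5) = Gamma(44, 13).
Total count: 9 + 40 + 6 + 53 + 80 + 3 + 29 + 42 = 262.
Total exposure: 1 + 4 + 1 + 5 + 7 + 1 + 2 + 4 = 25 days.
After the second batch: Gamma(44 + 262, 13 + 25) = Gamma(306, 38).
Posterior variance = α'/β'² = 306/1444 = 153/722.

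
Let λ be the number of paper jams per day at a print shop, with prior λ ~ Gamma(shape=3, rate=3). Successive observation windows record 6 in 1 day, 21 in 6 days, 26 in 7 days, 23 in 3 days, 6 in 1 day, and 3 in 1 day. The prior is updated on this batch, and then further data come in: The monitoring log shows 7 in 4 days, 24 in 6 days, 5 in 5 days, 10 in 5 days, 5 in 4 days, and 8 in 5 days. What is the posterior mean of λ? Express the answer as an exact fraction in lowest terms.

49/17

Total count: 6 + 21 + 26 + 23 + 6 + 3 = 85.
Total exposure: 1 + 6 + 7 + 3 + 1 + 1 = 19 days.
After the first batch: Gamma(3 + 85, 3 + 19) = Gamma(88, 22).
Total count: 7 + 24 + 5 + 10 + 5 + 8 = 59.
Total exposure: 4 + 6 + 5 + 5 + 4 + 5 = 29 days.
After the second batch: Gamma(88 + 59, 22 + 29) = Gamma(147, 51).
Posterior mean = α'/β' = 147/51 = 49/17.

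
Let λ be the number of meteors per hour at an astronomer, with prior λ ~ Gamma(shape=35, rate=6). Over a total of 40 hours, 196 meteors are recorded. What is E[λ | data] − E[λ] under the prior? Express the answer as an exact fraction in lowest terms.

-56/69

Total count 196 over total exposure 40 hours.
Conjugate update: add total count to the shape and total exposure to the rate, giving Gamma(231, 46).
Posterior mean = 231/46 = 231/46; prior mean = 35/6 = 35/6. Difference = 231/46 − 35/6 = -56/69.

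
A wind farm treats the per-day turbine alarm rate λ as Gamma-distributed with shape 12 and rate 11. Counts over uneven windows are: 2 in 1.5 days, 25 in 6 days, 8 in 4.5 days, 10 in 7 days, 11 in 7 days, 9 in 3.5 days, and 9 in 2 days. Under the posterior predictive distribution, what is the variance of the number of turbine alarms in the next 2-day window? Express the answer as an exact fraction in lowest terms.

Total count: 2 + 25 + 8 + 10 + 11 + 9 + 9 = 74.
Total exposure: 1.5 + 6 + 4.5 + 7 + 7 + 3.5 + 2 = 31.5 days.
The Gamma prior is conjugate for the Poisson rate, so λ | data ~ Gamma(12+74, 11+31.5) = Gamma(86, 85/2).
The posterior predictive for a window of length T is Negative Binomial with variance T·α'·(β'+T)/β'² = 2·86·(89/2)/(7225/4) = 30616/7225.

30616/7225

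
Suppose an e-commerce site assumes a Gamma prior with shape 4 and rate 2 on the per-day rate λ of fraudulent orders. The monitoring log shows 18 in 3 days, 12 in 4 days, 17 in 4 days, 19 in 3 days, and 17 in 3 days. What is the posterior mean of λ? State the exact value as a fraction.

Total count: 18 + 12 + 17 + 19 + 17 = 83.
Total exposure: 3 + 4 + 4 + 3 + 3 = 17 days.
Gamma(α, β) with Poisson data over total exposure Σt gives posterior Gamma(α+Σx, β+Σt) = Gamma(87, 19).
Posterior mean = α'/β' = 87/19.

87/19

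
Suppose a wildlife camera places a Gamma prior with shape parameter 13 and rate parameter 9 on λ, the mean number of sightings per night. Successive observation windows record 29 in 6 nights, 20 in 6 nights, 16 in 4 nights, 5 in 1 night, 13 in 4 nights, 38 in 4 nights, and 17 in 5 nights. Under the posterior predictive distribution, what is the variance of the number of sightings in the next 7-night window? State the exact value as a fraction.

48622/1521

Total count: 29 + 20 + 16 + 5 + 13 + 38 + 17 = 138.
Total exposure: 6 + 6 + 4 + 1 + 4 + 4 + 5 = 30 nights.
Conjugate update: add total count to the shape and total exposure to the rate, giving Gamma(151, 39).
The posterior predictive for a window of length T is Negative Binomial with variance T·α'·(β'+T)/β'² = 7·151·46/1521 = 48622/1521.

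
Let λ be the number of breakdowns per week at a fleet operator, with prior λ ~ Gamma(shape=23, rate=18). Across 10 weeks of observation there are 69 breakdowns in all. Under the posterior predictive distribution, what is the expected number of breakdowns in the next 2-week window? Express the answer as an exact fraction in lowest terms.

46/7

Total count 69 over total exposure 10 weeks.
By Gamma–Poisson conjugacy, the posterior is Gamma(α + Σx, β + Σt) = Gamma(23 + 69, 18 + 10) = Gamma(92, 28).
Predictive mean over a 2-week window = T·E[λ|data] = 2·92/28 = 46/7.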